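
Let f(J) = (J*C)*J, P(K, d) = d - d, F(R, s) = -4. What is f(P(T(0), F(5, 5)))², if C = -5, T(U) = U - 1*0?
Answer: 0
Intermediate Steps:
T(U) = U (T(U) = U + 0 = U)
P(K, d) = 0
f(J) = -5*J² (f(J) = (J*(-5))*J = (-5*J)*J = -5*J²)
f(P(T(0), F(5, 5)))² = (-5*0²)² = (-5*0)² = 0² = 0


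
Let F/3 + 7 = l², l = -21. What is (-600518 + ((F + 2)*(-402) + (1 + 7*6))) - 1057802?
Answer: -2182485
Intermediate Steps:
F = 1302 (F = -21 + 3*(-21)² = -21 + 3*441 = -21 + 1323 = 1302)
(-600518 + ((F + 2)*(-402) + (1 + 7*6))) - 1057802 = (-600518 + ((1302 + 2)*(-402) + (1 + 7*6))) - 1057802 = (-600518 + (1304*(-402) + (1 + 42))) - 1057802 = (-600518 + (-524208 + 43)) - 1057802 = (-600518 - 524165) - 1057802 = -1124683 - 1057802 = -2182485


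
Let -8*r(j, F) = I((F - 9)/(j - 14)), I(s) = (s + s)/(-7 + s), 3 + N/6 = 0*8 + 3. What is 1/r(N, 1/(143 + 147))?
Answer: 103244/2609 ≈ 39.572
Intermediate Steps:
N = 0 (N = -18 + 6*(0*8 + 3) = -18 + 6*(0 + 3) = -18 + 6*3 = -18 + 18 = 0)
I(s) = 2*s/(-7 + s) (I(s) = (2*s)/(-7 + s) = 2*s/(-7 + s))
r(j, F) = -(-9 + F)/(4*(-14 + j)*(-7 + (-9 + F)/(-14 + j))) (r(j, F) = -(F - 9)/(j - 14)/(4*(-7 + (F - 9)/(j - 14))) = -(-9 + F)/(-14 + j)/(4*(-7 + (-9 + F)/(-14 + j))) = -(-9 + F)/(4*(-14 + j)*(-7 + (-9 + F)/(-14 + j))))
1/r(N, 1/(143 + 147)) = 1/((9 - 1/(143 + 147))/(4*(89 + 1/(143 + 147) - 7*0))) = 1/((9 - 1/290)/(4*(89 + 1/290 + 0))) = 1/((9 - 1*1/290)/(4*(89 + 1/290 + 0))) = 1/((9 - 1/290)/(4*(25811/290))) = 1/((1/4)*(290/25811)*(2609/290)) = 1/(2609/103244) = 103244/2609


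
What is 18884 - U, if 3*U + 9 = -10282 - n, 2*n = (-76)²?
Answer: 23277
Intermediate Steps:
n = 2888 (n = (½)*(-76)² = (½)*5776 = 2888)
U = -4393 (U = -3 + (-10282 - 1*2888)/3 = -3 + (-10282 - 2888)/3 = -3 + (⅓)*(-13170) = -3 - 4390 = -4393)
18884 - U = 18884 - 1*(-4393) = 18884 + 4393 = 23277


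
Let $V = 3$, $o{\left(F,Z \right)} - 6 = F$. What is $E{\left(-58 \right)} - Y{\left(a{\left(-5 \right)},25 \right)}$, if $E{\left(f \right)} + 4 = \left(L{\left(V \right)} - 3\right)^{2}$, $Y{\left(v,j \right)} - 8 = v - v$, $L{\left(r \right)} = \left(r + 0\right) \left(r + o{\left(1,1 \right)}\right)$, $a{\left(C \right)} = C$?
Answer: $717$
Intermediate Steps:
$o{\left(F,Z \right)} = 6 + F$
$L{\left(r \right)} = r \left(7 + r\right)$ ($L{\left(r \right)} = \left(r + 0\right) \left(r + \left(6 + 1\right)\right) = r \left(r + 7\right) = r \left(7 + r\right)$)
$Y{\left(v,j \right)} = 8$ ($Y{\left(v,j \right)} = 8 + \left(v - v\right) = 8 + 0 = 8$)
$E{\left(f \right)} = 725$ ($E{\left(f \right)} = -4 + \left(3 \left(7 + 3\right) - 3\right)^{2} = -4 + \left(3 \cdot 10 - 3\right)^{2} = -4 + \left(30 - 3\right)^{2} = -4 + 27^{2} = -4 + 729 = 725$)
$E{\left(-58 \right)} - Y{\left(a{\left(-5 \right)},25 \right)} = 725 - 8 = 717$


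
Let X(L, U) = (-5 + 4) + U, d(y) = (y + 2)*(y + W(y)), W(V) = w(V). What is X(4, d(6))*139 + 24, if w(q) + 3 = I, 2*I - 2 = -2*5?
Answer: -1227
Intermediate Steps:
I = -4 (I = 1 + (-2*5)/2 = 1 + (1/2)*(-10) = 1 - 5 = -4)
w(q) = -7 (w(q) = -3 - 4 = -7)
W(V) = -7
d(y) = (-7 + y)*(2 + y) (d(y) = (y + 2)*(y - 7) = (2 + y)*(-7 + y) = (-7 + y)*(2 + y))
X(L, U) = -1 + U
X(4, d(6))*139 + 24 = (-1 + (-14 + 6**2 - 5*6))*139 + 24 = (-1 + (-14 + 36 - 30))*139 + 24 = (-1 - 8)*139 + 24 = -9*139 + 24 = -1251 + 24 = -1227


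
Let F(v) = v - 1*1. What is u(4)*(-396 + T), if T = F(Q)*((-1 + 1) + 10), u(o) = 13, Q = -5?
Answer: -5928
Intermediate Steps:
F(v) = -1 + v (F(v) = v - 1 = -1 + v)
T = -60 (T = (-1 - 5)*((-1 + 1) + 10) = -6*(0 + 10) = -6*10 = -60)
u(4)*(-396 + T) = 13*(-396 - 60) = 13*(-456) = -5928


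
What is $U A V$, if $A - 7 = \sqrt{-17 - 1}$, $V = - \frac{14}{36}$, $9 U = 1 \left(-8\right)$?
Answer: $\frac{196}{81} + \frac{28 i \sqrt{2}}{27} \approx 2.4198 + 1.4666 i$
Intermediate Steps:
$U = - \frac{8}{9}$ ($U = \frac{1 \left(-8\right)}{9} = \frac{1}{9} \left(-8\right) = - \frac{8}{9} \approx -0.88889$)
$V = - \frac{7}{18}$ ($V = \left(-14\right) \frac{1}{36} = - \frac{7}{18} \approx -0.38889$)
$A = 7 + 3 i \sqrt{2}$ ($A = 7 + \sqrt{-17 - 1} = 7 + \sqrt{-18} = 7 + 3 i \sqrt{2} \approx 7.0 + 4.2426 i$)
$U A V = - \frac{8 \left(7 + 3 i \sqrt{2}\right)}{9} \left(- \frac{7}{18}\right) = \left(- \frac{56}{9} - \frac{8 i \sqrt{2}}{3}\right) \left(- \frac{7}{18}\right) = \frac{196}{81} + \frac{28 i \sqrt{2}}{27}$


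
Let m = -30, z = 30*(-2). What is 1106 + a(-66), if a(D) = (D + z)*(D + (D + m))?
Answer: 21518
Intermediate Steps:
z = -60
a(D) = (-60 + D)*(-30 + 2*D) (a(D) = (D - 60)*(D + (D - 30)) = (-60 + D)*(D + (-30 + D)) = (-60 + D)*(-30 + 2*D))
1106 + a(-66) = 1106 + (1800 - 150*(-66) + 2*(-66)**2) = 1106 + (1800 + 9900 + 2*4356) = 1106 + (1800 + 9900 + 8712) = 1106 + 20412 = 21518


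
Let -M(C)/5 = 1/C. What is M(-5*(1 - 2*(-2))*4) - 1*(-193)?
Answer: 3861/20 ≈ 193.05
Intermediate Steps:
M(C) = -5/C
M(-5*(1 - 2*(-2))*4) - 1*(-193) = -5*(-1/(20*(1 - 2*(-2)))) - 1*(-193) = -5*(-1/(20*(1 + 4))) + 193 = -5/(-5*5*4) + 193 = -5/((-25*4)) + 193 = -5/(-100) + 193 = -5*(-1/100) + 193 = 1/20 + 193 = 3861/20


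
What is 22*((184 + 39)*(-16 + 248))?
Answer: 1138192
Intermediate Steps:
22*((184 + 39)*(-16 + 248)) = 22*(223*232) = 22*51736 = 1138192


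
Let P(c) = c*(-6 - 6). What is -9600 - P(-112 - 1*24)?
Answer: -11232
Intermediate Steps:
P(c) = -12*c (P(c) = c*(-12) = -12*c)
-9600 - P(-112 - 1*24) = -9600 - (-12)*(-112 - 1*24) = -9600 - (-12)*(-112 - 24) = -9600 - (-12)*(-136) = -9600 - 1*1632 = -9600 - 1632 = -11232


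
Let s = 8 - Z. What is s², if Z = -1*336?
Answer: 118336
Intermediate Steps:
Z = -336
s = 344 (s = 8 - 1*(-336) = 8 + 336 = 344)
s² = 344² = 118336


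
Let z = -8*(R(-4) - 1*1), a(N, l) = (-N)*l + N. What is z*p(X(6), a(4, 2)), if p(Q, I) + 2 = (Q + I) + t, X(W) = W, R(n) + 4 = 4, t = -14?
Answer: -112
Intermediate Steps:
R(n) = 0 (R(n) = -4 + 4 = 0)
a(N, l) = N - N*l (a(N, l) = -N*l + N = N - N*l)
p(Q, I) = -16 + I + Q (p(Q, I) = -2 + ((Q + I) - 14) = -2 + ((I + Q) - 14) = -2 + (-14 + I + Q) = -16 + I + Q)
z = 8 (z = -8*(0 - 1*1) = -8*(0 - 1) = -8*(-1) = 8)
z*p(X(6), a(4, 2)) = 8*(-16 + 4*(1 - 1*2) + 6) = 8*(-16 + 4*(1 - 2) + 6) = 8*(-16 + 4*(-1) + 6) = 8*(-16 - 4 + 6) = 8*(-14) = -112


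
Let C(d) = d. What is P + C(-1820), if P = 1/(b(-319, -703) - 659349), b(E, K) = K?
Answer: -1201294641/660052 ≈ -1820.0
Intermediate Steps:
P = -1/660052 (P = 1/(-703 - 659349) = 1/(-660052) = -1/660052 ≈ -1.5150e-6)
P + C(-1820) = -1/660052 - 1820 = -1201294641/660052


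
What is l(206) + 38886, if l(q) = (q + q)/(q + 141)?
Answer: 13493854/347 ≈ 38887.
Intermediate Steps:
l(q) = 2*q/(141 + q) (l(q) = (2*q)/(141 + q) = 2*q/(141 + q))
l(206) + 38886 = 2*206/(141 + 206) + 38886 = 2*206/347 + 38886 = 2*206*(1/347) + 38886 = 412/347 + 38886 = 13493854/347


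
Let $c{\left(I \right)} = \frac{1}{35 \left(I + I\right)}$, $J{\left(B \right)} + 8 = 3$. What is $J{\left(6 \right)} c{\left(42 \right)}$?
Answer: $- \frac{1}{588} \approx -0.0017007$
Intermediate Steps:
$J{\left(B \right)} = -5$ ($J{\left(B \right)} = -8 + 3 = -5$)
$c{\left(I \right)} = \frac{1}{70 I}$ ($c{\left(I \right)} = \frac{1}{35 \cdot 2 I} = \frac{1}{70 I}$)
$J{\left(6 \right)} c{\left(42 \right)} = - 5 \frac{1}{70 \cdot 42} = - 5 \cdot \frac{1}{70} \cdot \frac{1}{42} = \left(-5\right) \frac{1}{2940} = - \frac{1}{588}$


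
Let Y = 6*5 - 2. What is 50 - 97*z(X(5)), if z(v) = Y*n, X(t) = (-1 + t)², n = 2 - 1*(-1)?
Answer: -8098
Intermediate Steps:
Y = 28 (Y = 30 - 2 = 28)
n = 3 (n = 2 + 1 = 3)
z(v) = 84 (z(v) = 28*3 = 84)
50 - 97*z(X(5)) = 50 - 97*84 = 50 - 8148 = -8098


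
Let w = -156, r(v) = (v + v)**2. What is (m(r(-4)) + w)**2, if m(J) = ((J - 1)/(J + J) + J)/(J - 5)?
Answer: 1368565400449/57032704 ≈ 23996.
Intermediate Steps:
r(v) = 4*v**2 (r(v) = (2*v)**2 = 4*v**2)
m(J) = (J + (-1 + J)/(2*J))/(-5 + J) (m(J) = ((-1 + J)/((2*J)) + J)/(-5 + J) = ((-1 + J)*(1/(2*J)) + J)/(-5 + J) = ((-1 + J)/(2*J) + J)/(-5 + J) = (J + (-1 + J)/(2*J))/(-5 + J))
(m(r(-4)) + w)**2 = ((-1 + 4*(-4)**2 + 2*(4*(-4)**2)**2)/(2*((4*(-4)**2))*(-5 + 4*(-4)**2)) - 156)**2 = ((-1 + 4*16 + 2*(4*16)**2)/(2*((4*16))*(-5 + 4*16)) - 156)**2 = ((1/2)*(-1 + 64 + 2*64**2)/(64*(-5 + 64)) - 156)**2 = ((1/2)*(1/64)*(-1 + 64 + 2*4096)/59 - 156)**2 = ((1/2)*(1/64)*(1/59)*(-1 + 64 + 8192) - 156)**2 = ((1/2)*(1/64)*(1/59)*8255 - 156)**2 = (8255/7552 - 156)**2 = (-1169857/7552)**2 = 1368565400449/57032704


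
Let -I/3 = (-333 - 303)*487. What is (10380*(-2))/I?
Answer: -1730/77433 ≈ -0.022342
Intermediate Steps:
I = 929196 (I = -3*(-333 - 303)*487 = -(-1908)*487 = -3*(-309732) = 929196)
(10380*(-2))/I = (10380*(-2))/929196 = -20760*1/929196 = -1730/77433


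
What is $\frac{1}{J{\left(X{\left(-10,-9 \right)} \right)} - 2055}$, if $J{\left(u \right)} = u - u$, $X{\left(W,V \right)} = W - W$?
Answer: $- \frac{1}{2055} \approx -0.00048662$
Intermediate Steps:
$X{\left(W,V \right)} = 0$
$J{\left(u \right)} = 0$
$\frac{1}{J{\left(X{\left(-10,-9 \right)} \right)} - 2055} = \frac{1}{0 - 2055} = \frac{1}{-2055} = - \frac{1}{2055}$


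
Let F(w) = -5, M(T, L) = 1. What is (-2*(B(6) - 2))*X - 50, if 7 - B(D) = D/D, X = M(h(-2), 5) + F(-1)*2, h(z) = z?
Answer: 22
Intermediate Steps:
X = -9 (X = 1 - 5*2 = 1 - 10 = -9)
B(D) = 6 (B(D) = 7 - D/D = 7 - 1*1 = 7 - 1 = 6)
(-2*(B(6) - 2))*X - 50 = -2*(6 - 2)*(-9) - 50 = -2*4*(-9) - 50 = -8*(-9) - 50 = 72 - 50 = 22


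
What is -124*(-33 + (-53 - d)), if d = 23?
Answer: 13516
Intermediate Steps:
-124*(-33 + (-53 - d)) = -124*(-33 + (-53 - 1*23)) = -124*(-33 + (-53 - 23)) = -124*(-33 - 76) = -124*(-109) = 13516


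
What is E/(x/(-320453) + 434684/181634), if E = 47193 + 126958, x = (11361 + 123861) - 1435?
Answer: 5068243427169251/57497761947 ≈ 88147.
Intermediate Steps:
x = 133787 (x = 135222 - 1435 = 133787)
E = 174151
E/(x/(-320453) + 434684/181634) = 174151/(133787/(-320453) + 434684/181634) = 174151/(133787*(-1/320453) + 434684*(1/181634)) = 174151/(-133787/320453 + 217342/90817) = 174151/(57497761947/29102580101) = 174151*(29102580101/57497761947) = 5068243427169251/57497761947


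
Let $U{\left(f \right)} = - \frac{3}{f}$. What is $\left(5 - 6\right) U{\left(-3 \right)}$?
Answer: $-1$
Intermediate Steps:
$\left(5 - 6\right) U{\left(-3 \right)} = \left(5 - 6\right) \left(- \frac{3}{-3}\right) = - \frac{\left(-3\right) \left(-1\right)}{3} = \left(-1\right) 1 = -1$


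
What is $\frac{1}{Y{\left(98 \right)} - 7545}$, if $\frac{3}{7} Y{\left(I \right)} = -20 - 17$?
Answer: $- \frac{3}{22894} \approx -0.00013104$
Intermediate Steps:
$Y{\left(I \right)} = - \frac{259}{3}$ ($Y{\left(I \right)} = \frac{7 \left(-20 - 17\right)}{3} = \frac{7}{3} \left(-37\right) = - \frac{259}{3}$)
$\frac{1}{Y{\left(98 \right)} - 7545} = \frac{1}{- \frac{259}{3} - 7545} = \frac{1}{- \frac{22894}{3}} = - \frac{3}{22894}$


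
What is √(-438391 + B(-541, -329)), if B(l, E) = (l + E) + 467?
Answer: I*√438794 ≈ 662.42*I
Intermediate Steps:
B(l, E) = 467 + E + l (B(l, E) = (E + l) + 467 = 467 + E + l)
√(-438391 + B(-541, -329)) = √(-438391 + (467 - 329 - 541)) = √(-438391 - 403) = √(-438794) = I*√438794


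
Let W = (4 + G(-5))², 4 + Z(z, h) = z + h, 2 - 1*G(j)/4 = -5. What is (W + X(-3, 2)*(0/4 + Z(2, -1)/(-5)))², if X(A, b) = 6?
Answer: 26399044/25 ≈ 1.0560e+6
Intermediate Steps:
G(j) = 28 (G(j) = 8 - 4*(-5) = 8 + 20 = 28)
Z(z, h) = -4 + h + z (Z(z, h) = -4 + (z + h) = -4 + (h + z) = -4 + h + z)
W = 1024 (W = (4 + 28)² = 32² = 1024)
(W + X(-3, 2)*(0/4 + Z(2, -1)/(-5)))² = (1024 + 6*(0/4 + (-4 - 1 + 2)/(-5)))² = (1024 + 6*(0*(¼) - 3*(-⅕)))² = (1024 + 6*(0 + ⅗))² = (1024 + 6*(⅗))² = (1024 + 18/5)² = (5138/5)² = 26399044/25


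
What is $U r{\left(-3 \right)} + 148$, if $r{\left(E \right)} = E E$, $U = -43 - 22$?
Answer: $-437$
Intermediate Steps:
$U = -65$ ($U = -43 - 22 = -65$)
$r{\left(E \right)} = E^{2}$
$U r{\left(-3 \right)} + 148 = - 65 \left(-3\right)^{2} + 148 = \left(-65\right) 9 + 148 = -585 + 148 = -437$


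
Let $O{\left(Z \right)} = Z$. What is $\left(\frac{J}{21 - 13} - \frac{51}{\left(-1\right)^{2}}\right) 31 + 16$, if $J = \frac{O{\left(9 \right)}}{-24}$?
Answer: $- \frac{100253}{64} \approx -1566.5$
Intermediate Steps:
$J = - \frac{3}{8}$ ($J = \frac{9}{-24} = 9 \left(- \frac{1}{24}\right) = - \frac{3}{8} \approx -0.375$)
$\left(\frac{J}{21 - 13} - \frac{51}{\left(-1\right)^{2}}\right) 31 + 16 = \left(- \frac{3}{8 \left(21 - 13\right)} - \frac{51}{\left(-1\right)^{2}}\right) 31 + 16 = \left(- \frac{3}{8 \left(21 - 13\right)} - \frac{51}{1}\right) 31 + 16 = \left(- \frac{3}{8 \cdot 8} - 51\right) 31 + 16 = \left(\left(- \frac{3}{8}\right) \frac{1}{8} - 51\right) 31 + 16 = \left(- \frac{3}{64} - 51\right) 31 + 16 = \left(- \frac{3267}{64}\right) 31 + 16 = - \frac{101277}{64} + 16 = - \frac{100253}{64}$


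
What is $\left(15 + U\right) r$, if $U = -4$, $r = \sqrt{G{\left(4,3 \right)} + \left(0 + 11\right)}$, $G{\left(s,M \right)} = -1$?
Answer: $11 \sqrt{10} \approx 34.785$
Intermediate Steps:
$r = \sqrt{10}$ ($r = \sqrt{-1 + \left(0 + 11\right)} = \sqrt{-1 + 11} = \sqrt{10} \approx 3.1623$)
$\left(15 + U\right) r = \left(15 - 4\right) \sqrt{10} = 11 \sqrt{10}$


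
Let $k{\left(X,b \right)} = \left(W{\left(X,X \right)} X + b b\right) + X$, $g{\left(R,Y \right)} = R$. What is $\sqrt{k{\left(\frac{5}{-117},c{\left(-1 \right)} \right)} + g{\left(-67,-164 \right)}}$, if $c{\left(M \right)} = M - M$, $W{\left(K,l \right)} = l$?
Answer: $\frac{i \sqrt{917723}}{117} \approx 8.1879 i$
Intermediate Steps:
$c{\left(M \right)} = 0$
$k{\left(X,b \right)} = X + X^{2} + b^{2}$ ($k{\left(X,b \right)} = \left(X X + b b\right) + X = \left(X^{2} + b^{2}\right) + X = X + X^{2} + b^{2}$)
$\sqrt{k{\left(\frac{5}{-117},c{\left(-1 \right)} \right)} + g{\left(-67,-164 \right)}} = \sqrt{\left(\frac{5}{-117} + \left(\frac{5}{-117}\right)^{2} + 0^{2}\right) - 67} = \sqrt{\left(5 \left(- \frac{1}{117}\right) + \left(5 \left(- \frac{1}{117}\right)\right)^{2} + 0\right) - 67} = \sqrt{\left(- \frac{5}{117} + \left(- \frac{5}{117}\right)^{2} + 0\right) - 67} = \sqrt{\left(- \frac{5}{117} + \frac{25}{13689} + 0\right) - 67} = \sqrt{- \frac{560}{13689} - 67} = \sqrt{- \frac{917723}{13689}} = \frac{i \sqrt{917723}}{117}$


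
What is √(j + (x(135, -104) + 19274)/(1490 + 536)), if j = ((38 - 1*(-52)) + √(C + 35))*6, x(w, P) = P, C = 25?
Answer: √(563840865 + 12314028*√15)/1013 ≈ 24.412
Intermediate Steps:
j = 540 + 12*√15 (j = ((38 - 1*(-52)) + √(25 + 35))*6 = ((38 + 52) + √60)*6 = (90 + 2*√15)*6 = 540 + 12*√15 ≈ 586.48)
√(j + (x(135, -104) + 19274)/(1490 + 536)) = √((540 + 12*√15) + (-104 + 19274)/(1490 + 536)) = √((540 + 12*√15) + 19170/2026) = √((540 + 12*√15) + 19170*(1/2026)) = √((540 + 12*√15) + 9585/1013) = √(556605/1013 + 12*√15)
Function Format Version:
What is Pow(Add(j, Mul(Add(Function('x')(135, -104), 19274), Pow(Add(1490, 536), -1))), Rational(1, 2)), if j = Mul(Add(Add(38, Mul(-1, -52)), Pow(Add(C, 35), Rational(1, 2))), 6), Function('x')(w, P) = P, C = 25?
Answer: Mul(Rational(1, 1013), Pow(Add(563840865, Mul(12314028, Pow(15, Rational(1, 2)))), Rational(1, 2))) ≈ 24.412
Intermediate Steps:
j = Add(540, Mul(12, Pow(15, Rational(1, 2)))) (j = Mul(Add(Add(38, Mul(-1, -52)), Pow(Add(25, 35), Rational(1, 2))), 6) = Mul(Add(Add(38, 52), Pow(60, Rational(1, 2))), 6) = Mul(Add(90, Mul(2, Pow(15, Rational(1, 2)))), 6) = Add(540, Mul(12, Pow(15, Rational(1, 2)))) ≈ 586.48)
Pow(Add(j, Mul(Add(Function('x')(135, -104), 19274), Pow(Add(1490, 536), -1))), Rational(1, 2)) = Pow(Add(Add(540, Mul(12, Pow(15, Rational(1, 2)))), Mul(Add(-104, 19274), Pow(Add(1490, 536), -1))), Rational(1, 2)) = Pow(Add(Add(540, Mul(12, Pow(15, Rational(1, 2)))), Mul(19170, Pow(2026, -1))), Rational(1, 2)) = Pow(Add(Add(540, Mul(12, Pow(15, Rational(1, 2)))), Mul(19170, Rational(1, 2026))), Rational(1, 2)) = Pow(Add(Add(540, Mul(12, Pow(15, Rational(1, 2)))), Rational(9585, 1013)), Rational(1, 2)) = Pow(Add(Rational(556605, 1013), Mul(12, Pow(15, Rational(1, 2)))), Rational(1, 2))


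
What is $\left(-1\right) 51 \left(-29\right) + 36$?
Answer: $1515$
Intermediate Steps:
$\left(-1\right) 51 \left(-29\right) + 36 = \left(-51\right) \left(-29\right) + 36 = 1479 + 36 = 1515$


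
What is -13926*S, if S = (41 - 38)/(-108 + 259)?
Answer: -41778/151 ≈ -276.68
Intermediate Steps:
S = 3/151 ≈ 0.019868
-13926*S = -13926*3/151 = -41778/151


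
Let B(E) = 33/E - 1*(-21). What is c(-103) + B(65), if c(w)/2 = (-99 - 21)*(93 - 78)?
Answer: -232602/65 ≈ -3578.5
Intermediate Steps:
c(w) = -3600 (c(w) = 2*((-99 - 21)*(93 - 78)) = 2*(-120*15) = 2*(-1800) = -3600)
B(E) = 21 + 33/E (B(E) = 33/E + 21 = 21 + 33/E)
c(-103) + B(65) = -3600 + (21 + 33/65) = -3600 + 1398/65 = -232602/65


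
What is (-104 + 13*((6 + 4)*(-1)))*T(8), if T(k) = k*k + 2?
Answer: -15444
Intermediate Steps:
T(k) = 2 + k**2 (T(k) = k**2 + 2 = 2 + k**2)
(-104 + 13*((6 + 4)*(-1)))*T(8) = (-104 + 13*((6 + 4)*(-1)))*(2 + 8**2) = (-104 + 13*(10*(-1)))*(2 + 64) = (-104 + 13*(-10))*66 = (-104 - 130)*66 = -234*66 = -15444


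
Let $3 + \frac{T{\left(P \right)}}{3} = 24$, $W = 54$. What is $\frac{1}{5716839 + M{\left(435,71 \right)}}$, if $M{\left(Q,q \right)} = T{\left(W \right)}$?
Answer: $\frac{1}{5716902} \approx 1.7492 \cdot 10^{-7}$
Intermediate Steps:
$T{\left(P \right)} = 63$ ($T{\left(P \right)} = -9 + 3 \cdot 24 = -9 + 72 = 63$)
$M{\left(Q,q \right)} = 63$
$\frac{1}{5716839 + M{\left(435,71 \right)}} = \frac{1}{5716839 + 63} = \frac{1}{5716902}$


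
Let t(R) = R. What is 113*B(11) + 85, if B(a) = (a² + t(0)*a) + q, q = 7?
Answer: 14549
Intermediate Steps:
B(a) = 7 + a² (B(a) = (a² + 0*a) + 7 = (a² + 0) + 7 = a² + 7 = 7 + a²)
113*B(11) + 85 = 113*(7 + 11²) + 85 = 113*(7 + 121) + 85 = 113*128 + 85 = 14464 + 85 = 14549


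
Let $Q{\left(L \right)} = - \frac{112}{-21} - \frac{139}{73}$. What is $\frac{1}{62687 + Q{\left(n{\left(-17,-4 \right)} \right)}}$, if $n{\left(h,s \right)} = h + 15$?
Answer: $\frac{219}{13729204} \approx 1.5951 \cdot 10^{-5}$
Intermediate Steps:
$n{\left(h,s \right)} = 15 + h$
$Q{\left(L \right)} = \frac{751}{219}$ ($Q{\left(L \right)} = \left(-112\right) \left(- \frac{1}{21}\right) - \frac{139}{73} = \frac{16}{3} - \frac{139}{73} = \frac{751}{219}$)
$\frac{1}{62687 + Q{\left(n{\left(-17,-4 \right)} \right)}} = \frac{1}{62687 + \frac{751}{219}} = \frac{1}{\frac{13729204}{219}} = \frac{219}{13729204}$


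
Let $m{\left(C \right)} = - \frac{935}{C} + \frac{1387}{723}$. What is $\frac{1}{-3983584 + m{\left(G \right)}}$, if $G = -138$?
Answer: $- \frac{11086}{44161915845} \approx -2.5103 \cdot 10^{-7}$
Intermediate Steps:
$m{\left(C \right)} = \frac{1387}{723} - \frac{935}{C}$ ($m{\left(C \right)} = - \frac{935}{C} + 1387 \cdot \frac{1}{723} = - \frac{935}{C} + \frac{1387}{723} = \frac{1387}{723} - \frac{935}{C}$)
$\frac{1}{-3983584 + m{\left(G \right)}} = \frac{1}{-3983584 - \left(- \frac{1387}{723} + \frac{935}{-138}\right)} = \frac{1}{-3983584 + \left(\frac{1387}{723} - - \frac{935}{138}\right)} = \frac{1}{-3983584 + \left(\frac{1387}{723} + \frac{935}{138}\right)} = \frac{1}{-3983584 + \frac{96379}{11086}} = \frac{1}{- \frac{44161915845}{11086}} = - \frac{11086}{44161915845}$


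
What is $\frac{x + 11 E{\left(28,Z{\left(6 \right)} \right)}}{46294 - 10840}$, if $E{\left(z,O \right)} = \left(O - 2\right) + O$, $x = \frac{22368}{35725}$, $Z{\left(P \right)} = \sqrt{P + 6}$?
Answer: $- \frac{381791}{633297075} + \frac{22 \sqrt{3}}{17727} \approx 0.0015467$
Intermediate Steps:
$Z{\left(P \right)} = \sqrt{6 + P}$
$x = \frac{22368}{35725}$ ($x = 22368 \cdot \frac{1}{35725} = \frac{22368}{35725} \approx 0.62612$)
$E{\left(z,O \right)} = -2 + 2 O$ ($E{\left(z,O \right)} = \left(-2 + O\right) + O = -2 + 2 O$)
$\frac{x + 11 E{\left(28,Z{\left(6 \right)} \right)}}{46294 - 10840} = \frac{\frac{22368}{35725} + 11 \left(-2 + 2 \sqrt{6 + 6}\right)}{46294 - 10840} = \frac{\frac{22368}{35725} + 11 \left(-2 + 2 \sqrt{12}\right)}{35454} = \left(\frac{22368}{35725} + 11 \left(-2 + 2 \cdot 2 \sqrt{3}\right)\right) \frac{1}{35454} = \left(\frac{22368}{35725} + 11 \left(-2 + 4 \sqrt{3}\right)\right) \frac{1}{35454} = \left(\frac{22368}{35725} - \left(22 - 44 \sqrt{3}\right)\right) \frac{1}{35454} = \left(- \frac{763582}{35725} + 44 \sqrt{3}\right) \frac{1}{35454} = - \frac{381791}{633297075} + \frac{22 \sqrt{3}}{17727}$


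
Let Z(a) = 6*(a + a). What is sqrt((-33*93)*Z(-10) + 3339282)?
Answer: sqrt(3707562) ≈ 1925.5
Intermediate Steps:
Z(a) = 12*a (Z(a) = 6*(2*a) = 12*a)
sqrt((-33*93)*Z(-10) + 3339282) = sqrt((-33*93)*(12*(-10)) + 3339282) = sqrt(-3069*(-120) + 3339282) = sqrt(368280 + 3339282) = sqrt(3707562)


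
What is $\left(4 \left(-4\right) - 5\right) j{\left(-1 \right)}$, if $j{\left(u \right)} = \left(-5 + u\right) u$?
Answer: $-126$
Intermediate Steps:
$j{\left(u \right)} = u \left(-5 + u\right)$
$\left(4 \left(-4\right) - 5\right) j{\left(-1 \right)} = \left(4 \left(-4\right) - 5\right) \left(- (-5 - 1)\right) = \left(-16 - 5\right) \left(\left(-1\right) \left(-6\right)\right) = \left(-21\right) 6 = -126$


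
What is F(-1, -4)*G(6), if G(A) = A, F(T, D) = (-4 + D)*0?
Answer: 0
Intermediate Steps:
F(T, D) = 0
F(-1, -4)*G(6) = 0*6 = 0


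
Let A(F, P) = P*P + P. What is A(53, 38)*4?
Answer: 5928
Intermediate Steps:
A(F, P) = P + P**2 (A(F, P) = P**2 + P = P + P**2)
A(53, 38)*4 = (38*(1 + 38))*4 = (38*39)*4 = 1482*4 = 5928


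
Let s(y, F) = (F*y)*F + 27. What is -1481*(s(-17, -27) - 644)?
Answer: 19267810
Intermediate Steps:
s(y, F) = 27 + y*F**2 (s(y, F) = y*F**2 + 27 = 27 + y*F**2)
-1481*(s(-17, -27) - 644) = -1481*((27 - 17*(-27)**2) - 644) = -1481*((27 - 17*729) - 644) = -1481*((27 - 12393) - 644) = -1481*(-12366 - 644) = -1481*(-13010) = 19267810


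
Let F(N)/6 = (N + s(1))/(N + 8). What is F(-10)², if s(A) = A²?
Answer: 729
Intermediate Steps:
F(N) = 6*(1 + N)/(8 + N) (F(N) = 6*((N + 1²)/(N + 8)) = 6*((N + 1)/(8 + N)) = 6*((1 + N)/(8 + N)) = 6*(1 + N)/(8 + N))
F(-10)² = (6*(1 - 10)/(8 - 10))² = (6*(-9)/(-2))² = (6*(-½)*(-9))² = 27² = 729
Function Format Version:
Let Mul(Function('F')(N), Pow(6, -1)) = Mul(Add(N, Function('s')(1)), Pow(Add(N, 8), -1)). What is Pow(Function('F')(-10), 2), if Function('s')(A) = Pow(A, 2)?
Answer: 729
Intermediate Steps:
Function('F')(N) = Mul(6, Pow(Add(8, N), -1), Add(1, N)) (Function('F')(N) = Mul(6, Mul(Add(N, Pow(1, 2)), Pow(Add(N, 8), -1))) = Mul(6, Mul(Add(N, 1), Pow(Add(8, N), -1))) = Mul(6, Mul(Add(1, N), Pow(Add(8, N), -1))) = Mul(6, Mul(Pow(Add(8, N), -1), Add(1, N))) = Mul(6, Pow(Add(8, N), -1), Add(1, N)))
Pow(Function('F')(-10), 2) = Pow(Mul(6, Pow(Add(8, -10), -1), Add(1, -10)), 2) = Pow(Mul(6, Pow(-2, -1), -9), 2) = Pow(Mul(6, Rational(-1, 2), -9), 2) = Pow(27, 2) = 729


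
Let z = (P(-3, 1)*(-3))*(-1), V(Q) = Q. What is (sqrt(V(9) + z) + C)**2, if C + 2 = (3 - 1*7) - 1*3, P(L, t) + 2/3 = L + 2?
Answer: 49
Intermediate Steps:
P(L, t) = 4/3 + L (P(L, t) = -2/3 + (L + 2) = -2/3 + (2 + L) = 4/3 + L)
C = -9 (C = -2 + ((3 - 1*7) - 1*3) = -2 + ((3 - 7) - 3) = -2 + (-4 - 3) = -2 - 7 = -9)
z = -5 (z = ((4/3 - 3)*(-3))*(-1) = -5/3*(-3)*(-1) = 5*(-1) = -5)
(sqrt(V(9) + z) + C)**2 = (sqrt(9 - 5) - 9)**2 = (sqrt(4) - 9)**2 = (2 - 9)**2 = (-7)**2 = 49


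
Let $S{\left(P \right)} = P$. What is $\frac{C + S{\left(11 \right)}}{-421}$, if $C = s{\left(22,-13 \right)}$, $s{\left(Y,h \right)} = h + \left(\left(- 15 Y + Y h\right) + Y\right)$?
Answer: $\frac{596}{421} \approx 1.4157$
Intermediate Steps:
$s{\left(Y,h \right)} = h - 14 Y + Y h$ ($s{\left(Y,h \right)} = h + \left(- 14 Y + Y h\right) = h - 14 Y + Y h$)
$C = -607$ ($C = -13 - 308 + 22 \left(-13\right) = -13 - 308 - 286 = -607$)
$\frac{C + S{\left(11 \right)}}{-421} = \frac{-607 + 11}{-421} = \left(-596\right) \left(- \frac{1}{421}\right) = \frac{596}{421}$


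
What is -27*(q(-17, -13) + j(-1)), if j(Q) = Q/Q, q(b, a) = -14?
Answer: 351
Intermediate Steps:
j(Q) = 1
-27*(q(-17, -13) + j(-1)) = -27*(-14 + 1) = -27*(-13) = 351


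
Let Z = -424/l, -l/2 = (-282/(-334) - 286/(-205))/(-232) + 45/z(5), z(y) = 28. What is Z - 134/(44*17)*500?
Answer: 716433433410/16608719347 ≈ 43.136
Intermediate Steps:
l = -88816681/27798820 (l = -2*((-282/(-334) - 286/(-205))/(-232) + 45/28) = -2*((-282*(-1/334) - 286*(-1/205))*(-1/232) + 45*(1/28)) = -2*((141/167 + 286/205)*(-1/232) + 45/28) = -2*((76667/34235)*(-1/232) + 45/28) = -2*(-76667/7942520 + 45/28) = -2*88816681/55597640 = -88816681/27798820 ≈ -3.1950)
Z = 11786699680/88816681 (Z = -424/(-88816681/27798820) = -424*(-27798820/88816681) = 11786699680/88816681 ≈ 132.71)
Z - 134/(44*17)*500 = 11786699680/88816681 - 134/(44*17)*500 = 11786699680/88816681 - 134/748*500 = 11786699680/88816681 - 134*1/748*500 = 11786699680/88816681 - 67/374*500 = 11786699680/88816681 - 16750/187 = 716433433410/16608719347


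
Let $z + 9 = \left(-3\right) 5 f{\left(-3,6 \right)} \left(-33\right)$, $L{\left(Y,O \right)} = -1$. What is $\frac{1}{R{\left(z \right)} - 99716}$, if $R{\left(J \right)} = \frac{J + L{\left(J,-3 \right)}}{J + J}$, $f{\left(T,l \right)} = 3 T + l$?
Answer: $- \frac{2988}{297949913} \approx -1.0029 \cdot 10^{-5}$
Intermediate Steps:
$f{\left(T,l \right)} = l + 3 T$
$z = -1494$ ($z = -9 + \left(-3\right) 5 \left(6 + 3 \left(-3\right)\right) \left(-33\right) = -9 + - 15 \left(6 - 9\right) \left(-33\right) = -9 + \left(-15\right) \left(-3\right) \left(-33\right) = -9 + 45 \left(-33\right) = -9 - 1485 = -1494$)
$R{\left(J \right)} = \frac{-1 + J}{2 J}$ ($R{\left(J \right)} = \frac{J - 1}{J + J} = \frac{-1 + J}{2 J}$)
$\frac{1}{R{\left(z \right)} - 99716} = \frac{1}{\frac{-1 - 1494}{2 \left(-1494\right)} - 99716} = \frac{1}{\frac{1}{2} \left(- \frac{1}{1494}\right) \left(-1495\right) - 99716} = \frac{1}{\frac{1495}{2988} - 99716} = \frac{1}{- \frac{297949913}{2988}} = - \frac{2988}{297949913}$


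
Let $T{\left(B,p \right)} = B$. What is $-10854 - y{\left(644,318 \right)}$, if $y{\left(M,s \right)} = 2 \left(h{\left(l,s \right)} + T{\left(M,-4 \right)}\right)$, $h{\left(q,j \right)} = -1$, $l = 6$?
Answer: $-12140$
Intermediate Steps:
$y{\left(M,s \right)} = -2 + 2 M$ ($y{\left(M,s \right)} = 2 \left(-1 + M\right) = -2 + 2 M$)
$-10854 - y{\left(644,318 \right)} = -10854 - \left(-2 + 2 \cdot 644\right) = -10854 - \left(-2 + 1288\right) = -10854 - 1286 = -12140$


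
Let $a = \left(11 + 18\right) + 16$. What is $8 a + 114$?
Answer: $474$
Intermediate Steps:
$a = 45$ ($a = 29 + 16 = 45$)
$8 a + 114 = 8 \cdot 45 + 114 = 360 + 114 = 474$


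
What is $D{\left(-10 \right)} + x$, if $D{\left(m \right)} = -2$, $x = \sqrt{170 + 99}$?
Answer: $-2 + \sqrt{269} \approx 14.401$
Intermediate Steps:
$x = \sqrt{269} \approx 16.401$
$D{\left(-10 \right)} + x = -2 + \sqrt{269}$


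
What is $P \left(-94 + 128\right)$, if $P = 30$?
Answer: $1020$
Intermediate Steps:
$P \left(-94 + 128\right) = 30 \left(-94 + 128\right) = 30 \cdot 34 = 1020$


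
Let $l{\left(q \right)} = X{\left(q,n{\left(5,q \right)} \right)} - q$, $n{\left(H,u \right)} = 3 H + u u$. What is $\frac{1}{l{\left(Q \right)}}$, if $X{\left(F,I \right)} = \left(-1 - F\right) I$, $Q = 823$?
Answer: $- \frac{1}{558132279} \approx -1.7917 \cdot 10^{-9}$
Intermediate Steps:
$n{\left(H,u \right)} = u^{2} + 3 H$ ($n{\left(H,u \right)} = 3 H + u^{2} = u^{2} + 3 H$)
$X{\left(F,I \right)} = I \left(-1 - F\right)$
$l{\left(q \right)} = - q - \left(1 + q\right) \left(15 + q^{2}\right)$ ($l{\left(q \right)} = - \left(q^{2} + 3 \cdot 5\right) \left(1 + q\right) - q = - \left(q^{2} + 15\right) \left(1 + q\right) - q = - \left(15 + q^{2}\right) \left(1 + q\right) - q = - \left(1 + q\right) \left(15 + q^{2}\right) - q = - q - \left(1 + q\right) \left(15 + q^{2}\right)$)
$\frac{1}{l{\left(Q \right)}} = \frac{1}{\left(-1\right) 823 - \left(1 + 823\right) \left(15 + 823^{2}\right)} = \frac{1}{-823 - 824 \left(15 + 677329\right)} = \frac{1}{-823 - 824 \cdot 677344} = \frac{1}{-823 - 558131456} = \frac{1}{-558132279} = - \frac{1}{558132279}$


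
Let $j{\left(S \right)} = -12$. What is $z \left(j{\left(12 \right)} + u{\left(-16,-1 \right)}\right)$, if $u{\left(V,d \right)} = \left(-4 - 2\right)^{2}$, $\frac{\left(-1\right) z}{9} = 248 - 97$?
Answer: $-32616$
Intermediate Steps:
$z = -1359$ ($z = - 9 \left(248 - 97\right) = \left(-9\right) 151 = -1359$)
$u{\left(V,d \right)} = 36$ ($u{\left(V,d \right)} = \left(-6\right)^{2} = 36$)
$z \left(j{\left(12 \right)} + u{\left(-16,-1 \right)}\right) = - 1359 \left(-12 + 36\right) = \left(-1359\right) 24 = -32616$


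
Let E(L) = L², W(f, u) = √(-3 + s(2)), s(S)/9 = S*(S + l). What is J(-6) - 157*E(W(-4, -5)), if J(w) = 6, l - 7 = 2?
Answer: -30609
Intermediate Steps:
l = 9 (l = 7 + 2 = 9)
s(S) = 9*S*(9 + S) (s(S) = 9*(S*(S + 9)) = 9*(S*(9 + S)) = 9*S*(9 + S))
W(f, u) = √195 (W(f, u) = √(-3 + 9*2*(9 + 2)) = √(-3 + 9*2*11) = √(-3 + 198) = √195)
J(-6) - 157*E(W(-4, -5)) = 6 - 157*(√195)² = 6 - 157*195 = 6 - 30615 = -30609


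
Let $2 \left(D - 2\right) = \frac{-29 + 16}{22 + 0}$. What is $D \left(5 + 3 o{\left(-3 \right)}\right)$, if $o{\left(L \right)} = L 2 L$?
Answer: $\frac{4425}{44} \approx 100.57$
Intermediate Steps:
$o{\left(L \right)} = 2 L^{2}$ ($o{\left(L \right)} = 2 L L = 2 L^{2}$)
$D = \frac{75}{44}$ ($D = 2 + \frac{\left(-29 + 16\right) \frac{1}{22 + 0}}{2} = 2 + \frac{\left(-13\right) \frac{1}{22}}{2} = 2 + \frac{1}{2} \left(- \frac{13}{22}\right) = 2 - \frac{13}{44} = \frac{75}{44} \approx 1.7045$)
$D \left(5 + 3 o{\left(-3 \right)}\right) = \frac{75 \left(5 + 3 \cdot 2 \left(-3\right)^{2}\right)}{44} = \frac{75 \left(5 + 3 \cdot 2 \cdot 9\right)}{44} = \frac{75 \left(5 + 3 \cdot 18\right)}{44} = \frac{75 \left(5 + 54\right)}{44} = \frac{75}{44} \cdot 59 = \frac{4425}{44}$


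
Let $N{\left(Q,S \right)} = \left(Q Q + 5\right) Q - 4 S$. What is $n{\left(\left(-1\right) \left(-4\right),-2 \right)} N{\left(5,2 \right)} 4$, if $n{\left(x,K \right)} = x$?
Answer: $2272$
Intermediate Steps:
$N{\left(Q,S \right)} = - 4 S + Q \left(5 + Q^{2}\right)$ ($N{\left(Q,S \right)} = \left(Q^{2} + 5\right) Q - 4 S = \left(5 + Q^{2}\right) Q - 4 S = Q \left(5 + Q^{2}\right) - 4 S = - 4 S + Q \left(5 + Q^{2}\right)$)
$n{\left(\left(-1\right) \left(-4\right),-2 \right)} N{\left(5,2 \right)} 4 = \left(-1\right) \left(-4\right) \left(5^{3} - 8 + 5 \cdot 5\right) 4 = 4 \left(125 - 8 + 25\right) 4 = 4 \cdot 142 \cdot 4 = 568 \cdot 4 = 2272$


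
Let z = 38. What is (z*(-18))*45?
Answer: -30780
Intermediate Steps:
(z*(-18))*45 = (38*(-18))*45 = -684*45 = -30780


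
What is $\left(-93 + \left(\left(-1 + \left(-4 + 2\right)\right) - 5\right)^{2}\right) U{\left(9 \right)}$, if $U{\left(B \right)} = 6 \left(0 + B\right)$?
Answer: $-1566$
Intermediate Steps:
$U{\left(B \right)} = 6 B$
$\left(-93 + \left(\left(-1 + \left(-4 + 2\right)\right) - 5\right)^{2}\right) U{\left(9 \right)} = \left(-93 + \left(\left(-1 + \left(-4 + 2\right)\right) - 5\right)^{2}\right) 6 \cdot 9 = \left(-93 + \left(\left(-1 - 2\right) - 5\right)^{2}\right) 54 = \left(-93 + \left(-3 - 5\right)^{2}\right) 54 = \left(-93 + \left(-8\right)^{2}\right) 54 = \left(-93 + 64\right) 54 = \left(-29\right) 54 = -1566$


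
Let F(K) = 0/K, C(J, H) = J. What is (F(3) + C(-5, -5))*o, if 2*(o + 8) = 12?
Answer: 10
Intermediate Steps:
o = -2 (o = -8 + (½)*12 = -8 + 6 = -2)
F(K) = 0
(F(3) + C(-5, -5))*o = (0 - 5)*(-2) = -5*(-2) = 10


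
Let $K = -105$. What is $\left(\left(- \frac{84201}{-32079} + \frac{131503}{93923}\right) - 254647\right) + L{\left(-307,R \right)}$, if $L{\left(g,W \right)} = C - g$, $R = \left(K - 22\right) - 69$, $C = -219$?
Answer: $- \frac{15038488595693}{59077567} \approx -2.5456 \cdot 10^{5}$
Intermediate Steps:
$R = -196$ ($R = \left(-105 - 22\right) - 69 = -127 - 69 = -196$)
$L{\left(g,W \right)} = -219 - g$
$\left(\left(- \frac{84201}{-32079} + \frac{131503}{93923}\right) - 254647\right) + L{\left(-307,R \right)} = \left(\left(- \frac{84201}{-32079} + \frac{131503}{93923}\right) - 254647\right) - -88 = \left(\left(\left(-84201\right) \left(- \frac{1}{32079}\right) + 131503 \cdot \frac{1}{93923}\right) - 254647\right) + \left(-219 + 307\right) = \left(\left(\frac{1651}{629} + \frac{131503}{93923}\right) - 254647\right) + 88 = \left(\frac{237782260}{59077567} - 254647\right) + 88 = - \frac{15043687421589}{59077567} + 88 = - \frac{15038488595693}{59077567}$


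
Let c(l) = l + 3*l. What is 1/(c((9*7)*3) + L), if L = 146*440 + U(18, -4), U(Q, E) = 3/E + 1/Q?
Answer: 36/2339831 ≈ 1.5386e-5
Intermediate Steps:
c(l) = 4*l
U(Q, E) = 1/Q + 3/E (U(Q, E) = 3/E + 1/Q = 1/Q + 3/E)
L = 2312615/36 (L = 146*440 + (1/18 + 3/(-4)) = 64240 + (1/18 + 3*(-1/4)) = 64240 + (1/18 - 3/4) = 64240 - 25/36 = 2312615/36 ≈ 64239.)
1/(c((9*7)*3) + L) = 1/(4*((9*7)*3) + 2312615/36) = 1/(4*(63*3) + 2312615/36) = 1/(4*189 + 2312615/36) = 1/(756 + 2312615/36) = 1/(2339831/36) = 36/2339831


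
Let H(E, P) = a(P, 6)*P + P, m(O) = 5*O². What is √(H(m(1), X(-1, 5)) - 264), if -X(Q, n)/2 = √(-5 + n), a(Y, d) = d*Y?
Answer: 2*I*√66 ≈ 16.248*I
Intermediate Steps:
a(Y, d) = Y*d
X(Q, n) = -2*√(-5 + n)
H(E, P) = P + 6*P² (H(E, P) = (P*6)*P + P = (6*P)*P + P = 6*P² + P = P + 6*P²)
√(H(m(1), X(-1, 5)) - 264) = √((-2*√(-5 + 5))*(1 + 6*(-2*√(-5 + 5))) - 264) = √((-2*√0)*(1 + 6*(-2*√0)) - 264) = √((-2*0)*(1 + 6*(-2*0)) - 264) = √(0*(1 + 6*0) - 264) = √(0*(1 + 0) - 264) = √(0*1 - 264) = √(0 - 264) = √(-264) = 2*I*√66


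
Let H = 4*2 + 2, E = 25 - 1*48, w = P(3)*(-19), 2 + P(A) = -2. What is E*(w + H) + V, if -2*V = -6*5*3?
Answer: -1933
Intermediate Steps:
P(A) = -4 (P(A) = -2 - 2 = -4)
w = 76 (w = -4*(-19) = 76)
E = -23 (E = 25 - 48 = -23)
H = 10 (H = 8 + 2 = 10)
V = 45 (V = -(-6*5)*3/2 = -(-15)*3 = -1/2*(-90) = 45)
E*(w + H) + V = -23*(76 + 10) + 45 = -23*86 + 45 = -1978 + 45 = -1933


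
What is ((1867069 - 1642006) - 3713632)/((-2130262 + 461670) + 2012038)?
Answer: -3488569/343446 ≈ -10.158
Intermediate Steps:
((1867069 - 1642006) - 3713632)/((-2130262 + 461670) + 2012038) = (225063 - 3713632)/(-1668592 + 2012038) = -3488569/343446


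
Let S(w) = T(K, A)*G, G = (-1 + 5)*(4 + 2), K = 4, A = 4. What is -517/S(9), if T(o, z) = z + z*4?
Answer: -517/480 ≈ -1.0771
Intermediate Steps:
T(o, z) = 5*z (T(o, z) = z + 4*z = 5*z)
G = 24 (G = 4*6 = 24)
S(w) = 480 (S(w) = (5*4)*24 = 20*24 = 480)
-517/S(9) = -517/480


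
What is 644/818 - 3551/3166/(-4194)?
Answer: 4277034047/5430785436 ≈ 0.78755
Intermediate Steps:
644/818 - 3551/3166/(-4194) = 644*(1/818) - 3551*1/3166*(-1/4194) = 322/409 - 3551/3166*(-1/4194) = 322/409 + 3551/13278204 = 4277034047/5430785436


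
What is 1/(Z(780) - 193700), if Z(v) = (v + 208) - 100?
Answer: -1/192812 ≈ -5.1864e-6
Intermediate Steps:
Z(v) = 108 + v (Z(v) = (208 + v) - 100 = 108 + v)
1/(Z(780) - 193700) = 1/((108 + 780) - 193700) = 1/(888 - 193700) = 1/(-192812) = -1/192812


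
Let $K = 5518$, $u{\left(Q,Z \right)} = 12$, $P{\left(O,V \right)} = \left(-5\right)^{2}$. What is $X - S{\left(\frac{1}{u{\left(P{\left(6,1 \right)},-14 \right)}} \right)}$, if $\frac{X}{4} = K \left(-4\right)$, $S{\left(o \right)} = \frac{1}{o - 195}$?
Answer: $- \frac{206505620}{2339} \approx -88288.0$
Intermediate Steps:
$P{\left(O,V \right)} = 25$
$S{\left(o \right)} = \frac{1}{-195 + o}$
$X = -88288$ ($X = 4 \cdot 5518 \left(-4\right) = 4 \left(-22072\right) = -88288$)
$X - S{\left(\frac{1}{u{\left(P{\left(6,1 \right)},-14 \right)}} \right)} = -88288 - \frac{1}{-195 + \frac{1}{12}} = -88288 - \frac{1}{- \frac{2339}{12}} = -88288 - - \frac{12}{2339} = -88288 + \frac{12}{2339} = - \frac{206505620}{2339}$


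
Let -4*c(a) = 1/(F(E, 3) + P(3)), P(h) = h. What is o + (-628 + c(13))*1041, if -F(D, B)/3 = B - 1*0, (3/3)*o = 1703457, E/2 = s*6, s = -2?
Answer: 8398019/8 ≈ 1.0498e+6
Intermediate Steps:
E = -24 (E = 2*(-2*6) = 2*(-12) = -24)
o = 1703457
F(D, B) = -3*B (F(D, B) = -3*(B - 1*0) = -3*(B + 0) = -3*B)
c(a) = 1/24 (c(a) = -1/(4*(-3*3 + 3)) = -1/(4*(-9 + 3)) = -1/4/(-6) = -1/4*(-1/6) = 1/24)
o + (-628 + c(13))*1041 = 1703457 + (-628 + 1/24)*1041 = 1703457 - 15071/24*1041 = 1703457 - 5229637/8 = 8398019/8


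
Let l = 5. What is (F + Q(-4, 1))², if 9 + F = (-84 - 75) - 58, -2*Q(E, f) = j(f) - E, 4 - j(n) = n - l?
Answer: 53824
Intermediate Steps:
j(n) = 9 - n (j(n) = 4 - (n - 1*5) = 4 - (n - 5) = 4 - (-5 + n) = 4 + (5 - n) = 9 - n)
Q(E, f) = -9/2 + E/2 + f/2 (Q(E, f) = -((9 - f) - E)/2 = -(9 - E - f)/2 = -9/2 + E/2 + f/2)
F = -226 (F = -9 + ((-84 - 75) - 58) = -9 + (-159 - 58) = -9 - 217 = -226)
(F + Q(-4, 1))² = (-226 + (-9/2 + (½)*(-4) + (½)*1))² = (-226 + (-9/2 - 2 + ½))² = (-226 - 6)² = (-232)² = 53824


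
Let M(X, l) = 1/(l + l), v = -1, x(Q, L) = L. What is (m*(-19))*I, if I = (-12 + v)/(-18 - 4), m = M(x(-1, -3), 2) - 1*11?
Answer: 10621/88 ≈ 120.69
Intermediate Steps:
M(X, l) = 1/(2*l)
m = -43/4 (m = (½)/2 - 1*11 = (½)*(½) - 11 = ¼ - 11 = -43/4 ≈ -10.750)
I = 13/22 (I = (-12 - 1)/(-18 - 4) = -13/(-22) = -13*(-1/22) = 13/22 ≈ 0.59091)
(m*(-19))*I = -43/4*(-19)*(13/22) = (817/4)*(13/22) = 10621/88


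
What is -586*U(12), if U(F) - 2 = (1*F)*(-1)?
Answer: 5860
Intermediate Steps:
U(F) = 2 - F (U(F) = 2 + (1*F)*(-1) = 2 + F*(-1) = 2 - F)
-586*U(12) = -586*(2 - 1*12) = -586*(2 - 12) = -586*(-10) = 5860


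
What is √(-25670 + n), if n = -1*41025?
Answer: I*√66695 ≈ 258.25*I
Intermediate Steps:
n = -41025
√(-25670 + n) = √(-25670 - 41025) = √(-66695) = I*√66695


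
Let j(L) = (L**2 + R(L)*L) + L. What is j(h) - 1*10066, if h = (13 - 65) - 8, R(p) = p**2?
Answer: -222526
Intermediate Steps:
h = -60 (h = -52 - 8 = -60)
j(L) = L + L**2 + L**3 (j(L) = (L**2 + L**2*L) + L = (L**2 + L**3) + L = L + L**2 + L**3)
j(h) - 1*10066 = -60*(1 - 60 + (-60)**2) - 1*10066 = -60*(1 - 60 + 3600) - 10066 = -60*3541 - 10066 = -212460 - 10066 = -222526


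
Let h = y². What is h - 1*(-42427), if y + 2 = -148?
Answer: 64927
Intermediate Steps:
y = -150 (y = -2 - 148 = -150)
h = 22500 (h = (-150)² = 22500)
h - 1*(-42427) = 22500 - 1*(-42427) = 22500 + 42427 = 64927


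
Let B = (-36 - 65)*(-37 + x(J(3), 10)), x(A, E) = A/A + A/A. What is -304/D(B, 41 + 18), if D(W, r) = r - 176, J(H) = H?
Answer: 304/117 ≈ 2.5983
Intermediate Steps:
x(A, E) = 2 (x(A, E) = 1 + 1 = 2)
B = 3535 (B = (-36 - 65)*(-37 + 2) = -101*(-35) = 3535)
D(W, r) = -176 + r
-304/D(B, 41 + 18) = -304/(-176 + (41 + 18)) = -304/(-176 + 59) = -304/(-117) = -304*(-1/117) = 304/117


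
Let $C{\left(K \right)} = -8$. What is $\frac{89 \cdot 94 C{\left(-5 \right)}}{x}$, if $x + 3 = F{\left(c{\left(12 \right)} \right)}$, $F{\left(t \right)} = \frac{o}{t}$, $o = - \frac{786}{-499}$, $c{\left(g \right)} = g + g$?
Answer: $\frac{133588288}{5857} \approx 22808.0$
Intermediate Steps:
$c{\left(g \right)} = 2 g$
$o = \frac{786}{499}$ ($o = \left(-786\right) \left(- \frac{1}{499}\right) = \frac{786}{499} \approx 1.5751$)
$F{\left(t \right)} = \frac{786}{499 t}$
$x = - \frac{5857}{1996}$ ($x = -3 + \frac{786}{499 \cdot 2 \cdot 12} = -3 + \frac{786}{499 \cdot 24} = -3 + \frac{786}{499} \cdot \frac{1}{24} = -3 + \frac{131}{1996} = - \frac{5857}{1996} \approx -2.9344$)
$\frac{89 \cdot 94 C{\left(-5 \right)}}{x} = \frac{89 \cdot 94 \left(-8\right)}{- \frac{5857}{1996}} = 8366 \left(-8\right) \left(- \frac{1996}{5857}\right) = \left(-66928\right) \left(- \frac{1996}{5857}\right) = \frac{133588288}{5857}$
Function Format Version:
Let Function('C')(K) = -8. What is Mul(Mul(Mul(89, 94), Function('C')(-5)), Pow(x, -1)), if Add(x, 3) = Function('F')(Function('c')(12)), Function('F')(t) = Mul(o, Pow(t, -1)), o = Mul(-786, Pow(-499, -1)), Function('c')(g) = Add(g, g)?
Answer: Rational(133588288, 5857) ≈ 22808.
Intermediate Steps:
Function('c')(g) = Mul(2, g)
o = Rational(786, 499) (o = Mul(-786, Rational(-1, 499)) = Rational(786, 499) ≈ 1.5751)
Function('F')(t) = Mul(Rational(786, 499), Pow(t, -1))
x = Rational(-5857, 1996) (x = Add(-3, Mul(Rational(786, 499), Pow(Mul(2, 12), -1))) = Add(-3, Mul(Rational(786, 499), Pow(24, -1))) = Add(-3, Mul(Rational(786, 499), Rational(1, 24))) = Add(-3, Rational(131, 1996)) = Rational(-5857, 1996) ≈ -2.9344)
Mul(Mul(Mul(89, 94), Function('C')(-5)), Pow(x, -1)) = Mul(Mul(Mul(89, 94), -8), Pow(Rational(-5857, 1996), -1)) = Mul(Mul(8366, -8), Rational(-1996, 5857)) = Mul(-66928, Rational(-1996, 5857)) = Rational(133588288, 5857)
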